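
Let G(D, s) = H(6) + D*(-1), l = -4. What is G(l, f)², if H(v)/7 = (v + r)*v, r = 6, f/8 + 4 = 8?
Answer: 258064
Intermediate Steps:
f = 32 (f = -32 + 8*8 = -32 + 64 = 32)
H(v) = 7*v*(6 + v) (H(v) = 7*((v + 6)*v) = 7*((6 + v)*v) = 7*(v*(6 + v)) = 7*v*(6 + v))
G(D, s) = 504 - D (G(D, s) = 7*6*(6 + 6) + D*(-1) = 7*6*12 - D = 504 - D)
G(l, f)² = (504 - 1*(-4))² = (504 + 4)² = 508² = 258064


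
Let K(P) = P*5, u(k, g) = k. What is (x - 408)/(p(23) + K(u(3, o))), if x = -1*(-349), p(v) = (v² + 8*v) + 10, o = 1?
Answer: -59/738 ≈ -0.079946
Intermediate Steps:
p(v) = 10 + v² + 8*v
x = 349
K(P) = 5*P
(x - 408)/(p(23) + K(u(3, o))) = (349 - 408)/((10 + 23² + 8*23) + 5*3) = -59/((10 + 529 + 184) + 15) = -59/(723 + 15) = -59/738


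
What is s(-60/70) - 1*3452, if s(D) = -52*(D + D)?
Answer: -23540/7 ≈ -3362.9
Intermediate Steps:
s(D) = -104*D
s(-60/70) - 1*3452 = -(-6240)/70 - 1*3452 = -(-6240)/70 - 3452 = -104*(-6/7) - 3452 = 624/7 - 3452 = -23540/7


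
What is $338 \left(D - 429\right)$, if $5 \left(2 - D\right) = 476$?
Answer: $- \frac{882518}{5} \approx -1.765 \cdot 10^{5}$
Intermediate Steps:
$D = - \frac{466}{5}$ ($D = 2 - \frac{476}{5} = - \frac{466}{5} \approx -93.2$)
$338 \left(D - 429\right) = 338 \left(- \frac{466}{5} - 429\right) = 338 \left(- \frac{2611}{5}\right) = - \frac{882518}{5}$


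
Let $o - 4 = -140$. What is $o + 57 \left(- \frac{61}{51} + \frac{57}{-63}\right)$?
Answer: $- \frac{30434}{119} \approx -255.75$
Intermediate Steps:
$o = -136$ ($o = 4 - 140 = -136$)
$o + 57 \left(- \frac{61}{51} + \frac{57}{-63}\right) = -136 + 57 \left(- \frac{61}{51} + \frac{57}{-63}\right) = -136 + 57 \left(\left(-61\right) \frac{1}{51} + 57 \left(- \frac{1}{63}\right)\right) = -136 + 57 \left(- \frac{61}{51} - \frac{19}{21}\right) = -136 + 57 \left(- \frac{250}{119}\right) = -136 - \frac{14250}{119} = - \frac{30434}{119}$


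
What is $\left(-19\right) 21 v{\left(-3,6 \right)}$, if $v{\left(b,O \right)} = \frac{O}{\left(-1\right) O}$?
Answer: $399$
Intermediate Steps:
$v{\left(b,O \right)} = -1$ ($v{\left(b,O \right)} = O \left(- \frac{1}{O}\right) = -1$)
$\left(-19\right) 21 v{\left(-3,6 \right)} = \left(-19\right) 21 \left(-1\right) = \left(-399\right) \left(-1\right) = 399$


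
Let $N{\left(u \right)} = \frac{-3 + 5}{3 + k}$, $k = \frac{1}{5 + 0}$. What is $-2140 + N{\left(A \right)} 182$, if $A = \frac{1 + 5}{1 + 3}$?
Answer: $- \frac{8105}{4} \approx -2026.3$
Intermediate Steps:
$k = \frac{1}{5} \approx 0.2$
$A = \frac{3}{2}$ ($A = \frac{6}{4} = 6 \cdot \frac{1}{4} = \frac{3}{2} \approx 1.5$)
$N{\left(u \right)} = \frac{5}{8}$ ($N{\left(u \right)} = \frac{-3 + 5}{3 + \frac{1}{5}} = \frac{2}{\frac{16}{5}} = 2 \cdot \frac{5}{16} = \frac{5}{8}$)
$-2140 + N{\left(A \right)} 182 = -2140 + \frac{5}{8} \cdot 182 = -2140 + \frac{455}{4} = - \frac{8105}{4}$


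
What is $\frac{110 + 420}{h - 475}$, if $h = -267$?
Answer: $- \frac{5}{7} \approx -0.71429$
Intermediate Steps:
$\frac{110 + 420}{h - 475} = \frac{110 + 420}{-267 - 475} = \frac{530}{-742} = 530 \left(- \frac{1}{742}\right) = - \frac{5}{7}$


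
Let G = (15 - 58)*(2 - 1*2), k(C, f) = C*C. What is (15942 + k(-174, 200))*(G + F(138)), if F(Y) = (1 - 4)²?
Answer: 415962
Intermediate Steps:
k(C, f) = C²
G = 0 (G = -43*(2 - 2) = -43*0 = 0)
F(Y) = 9 (F(Y) = (-3)² = 9)
(15942 + k(-174, 200))*(G + F(138)) = (15942 + (-174)²)*(0 + 9) = (15942 + 30276)*9 = 46218*9 = 415962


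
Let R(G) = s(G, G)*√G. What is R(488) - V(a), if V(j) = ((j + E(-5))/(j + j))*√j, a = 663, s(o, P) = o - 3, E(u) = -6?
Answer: 970*√122 - 219*√663/442 ≈ 10701.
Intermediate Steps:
s(o, P) = -3 + o
V(j) = (-6 + j)/(2*√j) (V(j) = ((j - 6)/(j + j))*√j = ((-6 + j)/((2*j)))*√j = ((-6 + j)*(1/(2*j)))*√j = ((-6 + j)/(2*j))*√j = (-6 + j)/(2*√j))
R(G) = √G*(-3 + G) (R(G) = (-3 + G)*√G = √G*(-3 + G))
R(488) - V(a) = √488*(-3 + 488) - (-6 + 663)/(2*√663) = (2*√122)*485 - √663/663*657/2 = 970*√122 - 219*√663/442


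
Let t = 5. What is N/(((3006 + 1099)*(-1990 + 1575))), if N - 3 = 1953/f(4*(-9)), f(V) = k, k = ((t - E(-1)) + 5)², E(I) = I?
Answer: -2316/206132575 ≈ -1.1235e-5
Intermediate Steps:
k = 121 (k = ((5 - 1*(-1)) + 5)² = ((5 + 1) + 5)² = (6 + 5)² = 11² = 121)
f(V) = 121
N = 2316/121 (N = 3 + 1953/121 = 2316/121 ≈ 19.141)
N/(((3006 + 1099)*(-1990 + 1575))) = 2316/(121*(((3006 + 1099)*(-1990 + 1575)))) = 2316/(121*((4105*(-415)))) = (2316/121)/(-1703575) = (2316/121)*(-1/1703575) = -2316/206132575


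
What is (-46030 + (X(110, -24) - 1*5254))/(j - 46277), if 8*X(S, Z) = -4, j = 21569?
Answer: 102569/49416 ≈ 2.0756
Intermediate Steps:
X(S, Z) = -½ (X(S, Z) = (⅛)*(-4) = -½)
(-46030 + (X(110, -24) - 1*5254))/(j - 46277) = (-46030 + (-½ - 1*5254))/(21569 - 46277) = (-46030 + (-½ - 5254))/(-24708) = (-46030 - 10509/2)*(-1/24708) = -102569/2*(-1/24708) = 102569/49416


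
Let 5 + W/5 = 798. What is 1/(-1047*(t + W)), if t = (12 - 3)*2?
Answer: -1/4170201 ≈ -2.3980e-7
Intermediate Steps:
W = 3965 (W = -25 + 5*798 = -25 + 3990 = 3965)
t = 18 (t = 9*2 = 18)
1/(-1047*(t + W)) = 1/(-1047*(18 + 3965)) = 1/(-1047*3983) = 1/(-4170201) = -1/4170201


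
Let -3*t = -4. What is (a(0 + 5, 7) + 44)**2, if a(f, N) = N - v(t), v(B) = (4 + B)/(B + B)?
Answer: 2401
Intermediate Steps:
t = 4/3 (t = -1/3*(-4) = 4/3 ≈ 1.3333)
v(B) = (4 + B)/(2*B) (v(B) = (4 + B)/((2*B)) = (4 + B)*(1/(2*B)) = (4 + B)/(2*B))
a(f, N) = -2 + N (a(f, N) = N - (4 + 4/3)/(2*4/3) = N - 3*16/(2*4*3) = N - 1*2 = N - 2 = -2 + N)
(a(0 + 5, 7) + 44)**2 = ((-2 + 7) + 44)**2 = (5 + 44)**2 = 49**2 = 2401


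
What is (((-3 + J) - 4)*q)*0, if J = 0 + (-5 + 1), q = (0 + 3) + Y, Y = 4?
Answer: 0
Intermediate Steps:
q = 7 (q = (0 + 3) + 4 = 3 + 4 = 7)
J = -4 (J = 0 - 4 = -4)
(((-3 + J) - 4)*q)*0 = (((-3 - 4) - 4)*7)*0 = ((-7 - 4)*7)*0 = -11*7*0 = -77*0 = 0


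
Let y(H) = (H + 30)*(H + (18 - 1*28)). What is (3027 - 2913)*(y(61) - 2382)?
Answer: 257526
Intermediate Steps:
y(H) = (-10 + H)*(30 + H) (y(H) = (30 + H)*(H + (18 - 28)) = (30 + H)*(H - 10) = (30 + H)*(-10 + H) = (-10 + H)*(30 + H))
(3027 - 2913)*(y(61) - 2382) = (3027 - 2913)*((-300 + 61**2 + 20*61) - 2382) = 114*((-300 + 3721 + 1220) - 2382) = 114*(4641 - 2382) = 114*2259 = 257526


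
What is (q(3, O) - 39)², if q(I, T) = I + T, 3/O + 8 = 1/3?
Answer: 700569/529 ≈ 1324.3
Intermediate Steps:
O = -9/23 (O = 3/(-8 + 1/3) = 3/(-8 + ⅓) = 3/(-23/3) = 3*(-3/23) = -9/23 ≈ -0.39130)
(q(3, O) - 39)² = ((3 - 9/23) - 39)² = (60/23 - 39)² = (-837/23)² = 700569/529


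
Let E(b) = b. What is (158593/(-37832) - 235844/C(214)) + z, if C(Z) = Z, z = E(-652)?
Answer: -7117506203/4048024 ≈ -1758.3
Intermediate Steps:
z = -652
(158593/(-37832) - 235844/C(214)) + z = (158593/(-37832) - 235844/214) - 652 = (158593*(-1/37832) - 235844*1/214) - 652 = (-158593/37832 - 117922/107) - 652 = -4478194555/4048024 - 652 = -7117506203/4048024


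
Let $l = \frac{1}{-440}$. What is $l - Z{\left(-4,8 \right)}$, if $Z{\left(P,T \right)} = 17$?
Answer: $- \frac{7481}{440} \approx -17.002$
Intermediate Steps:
$l = - \frac{1}{440} \approx -0.0022727$
$l - Z{\left(-4,8 \right)} = - \frac{1}{440} - 17 = - \frac{7481}{440}$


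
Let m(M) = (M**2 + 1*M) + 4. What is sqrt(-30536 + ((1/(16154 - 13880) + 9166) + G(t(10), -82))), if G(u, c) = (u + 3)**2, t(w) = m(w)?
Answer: I*sqrt(39719032482)/2274 ≈ 87.641*I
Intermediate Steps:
m(M) = 4 + M + M**2 (m(M) = (M**2 + M) + 4 = (M + M**2) + 4 = 4 + M + M**2)
t(w) = 4 + w + w**2
G(u, c) = (3 + u)**2
sqrt(-30536 + ((1/(16154 - 13880) + 9166) + G(t(10), -82))) = sqrt(-30536 + ((1/(16154 - 13880) + 9166) + (3 + (4 + 10 + 10**2))**2)) = sqrt(-30536 + ((1/2274 + 9166) + (3 + (4 + 10 + 100))**2)) = sqrt(-30536 + ((1/2274 + 9166) + (3 + 114)**2)) = sqrt(-30536 + (20843485/2274 + 117**2)) = sqrt(-30536 + (20843485/2274 + 13689)) = sqrt(-30536 + 51972271/2274) = sqrt(-17466593/2274) = I*sqrt(39719032482)/2274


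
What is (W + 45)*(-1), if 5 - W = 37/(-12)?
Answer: -637/12 ≈ -53.083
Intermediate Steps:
W = 97/12 (W = 5 - 37/(-12) = 5 - 37*(-1)/12 = 5 - 1*(-37/12) = 5 + 37/12 = 97/12 ≈ 8.0833)
(W + 45)*(-1) = (97/12 + 45)*(-1) = (637/12)*(-1) = -637/12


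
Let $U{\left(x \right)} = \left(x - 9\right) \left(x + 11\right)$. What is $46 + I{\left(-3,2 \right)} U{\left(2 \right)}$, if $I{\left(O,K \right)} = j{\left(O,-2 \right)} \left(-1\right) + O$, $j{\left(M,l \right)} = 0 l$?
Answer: $319$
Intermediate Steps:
$j{\left(M,l \right)} = 0$
$I{\left(O,K \right)} = O$ ($I{\left(O,K \right)} = 0 \left(-1\right) + O = 0 + O = O$)
$U{\left(x \right)} = \left(-9 + x\right) \left(11 + x\right)$
$46 + I{\left(-3,2 \right)} U{\left(2 \right)} = 46 - 3 \left(-99 + 2^{2} + 2 \cdot 2\right) = 46 - 3 \left(-99 + 4 + 4\right) = 46 - -273 = 46 + 273 = 319$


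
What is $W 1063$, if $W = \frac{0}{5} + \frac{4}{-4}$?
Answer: $-1063$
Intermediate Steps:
$W = -1$ ($W = 0 \cdot \frac{1}{5} + 4 \left(- \frac{1}{4}\right) = 0 - 1 = -1$)
$W 1063 = \left(-1\right) 1063 = -1063$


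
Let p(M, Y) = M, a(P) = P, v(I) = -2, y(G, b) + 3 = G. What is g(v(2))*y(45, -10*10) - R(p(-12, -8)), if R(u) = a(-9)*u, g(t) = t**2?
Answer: 60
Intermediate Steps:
y(G, b) = -3 + G
R(u) = -9*u
g(v(2))*y(45, -10*10) - R(p(-12, -8)) = (-2)**2*(-3 + 45) - (-9)*(-12) = 4*42 - 1*108 = 168 - 108 = 60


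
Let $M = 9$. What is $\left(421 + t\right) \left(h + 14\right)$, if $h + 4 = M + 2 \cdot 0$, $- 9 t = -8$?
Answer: $\frac{72143}{9} \approx 8015.9$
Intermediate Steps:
$t = \frac{8}{9}$ ($t = \left(- \frac{1}{9}\right) \left(-8\right) = \frac{8}{9} \approx 0.88889$)
$h = 5$ ($h = -4 + \left(9 + 2 \cdot 0\right) = -4 + \left(9 + 0\right) = -4 + 9 = 5$)
$\left(421 + t\right) \left(h + 14\right) = \left(421 + \frac{8}{9}\right) \left(5 + 14\right) = \frac{3797}{9} \cdot 19 = \frac{72143}{9}$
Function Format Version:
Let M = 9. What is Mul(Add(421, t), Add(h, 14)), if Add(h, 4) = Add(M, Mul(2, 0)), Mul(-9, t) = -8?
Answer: Rational(72143, 9) ≈ 8015.9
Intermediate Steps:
t = Rational(8, 9) (t = Mul(Rational(-1, 9), -8) = Rational(8, 9) ≈ 0.88889)
h = 5 (h = Add(-4, Add(9, Mul(2, 0))) = Add(-4, Add(9, 0)) = Add(-4, 9) = 5)
Mul(Add(421, t), Add(h, 14)) = Mul(Add(421, Rational(8, 9)), Add(5, 14)) = Mul(Rational(3797, 9), 19) = Rational(72143, 9)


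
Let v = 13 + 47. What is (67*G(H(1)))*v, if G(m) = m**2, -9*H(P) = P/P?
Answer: 1340/27 ≈ 49.630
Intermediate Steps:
v = 60
H(P) = -1/9 (H(P) = -P/(9*P) = -1/9*1 = -1/9)
(67*G(H(1)))*v = (67*(-1/9)**2)*60 = (67*(1/81))*60 = (67/81)*60 = 1340/27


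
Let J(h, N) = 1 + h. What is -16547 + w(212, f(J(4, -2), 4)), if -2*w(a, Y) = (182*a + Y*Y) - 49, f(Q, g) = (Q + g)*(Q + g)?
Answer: -39095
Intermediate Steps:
f(Q, g) = (Q + g)²
w(a, Y) = 49/2 - 91*a - Y²/2 (w(a, Y) = -((182*a + Y*Y) - 49)/2 = -((182*a + Y²) - 49)/2 = -((Y² + 182*a) - 49)/2 = -(-49 + Y² + 182*a)/2 = 49/2 - 91*a - Y²/2)
-16547 + w(212, f(J(4, -2), 4)) = -16547 + (49/2 - 91*212 - ((1 + 4) + 4)⁴/2) = -16547 + (49/2 - 19292 - (5 + 4)⁴/2) = -16547 + (49/2 - 19292 - (9²)²/2) = -16547 + (49/2 - 19292 - ½*81²) = -16547 + (49/2 - 19292 - ½*6561) = -16547 + (49/2 - 19292 - 6561/2) = -16547 - 22548 = -39095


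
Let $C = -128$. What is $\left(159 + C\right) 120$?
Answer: $3720$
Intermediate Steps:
$\left(159 + C\right) 120 = \left(159 - 128\right) 120 = 31 \cdot 120 = 3720$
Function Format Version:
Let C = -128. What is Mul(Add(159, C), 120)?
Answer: 3720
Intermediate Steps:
Mul(Add(159, C), 120) = Mul(Add(159, -128), 120) = Mul(31, 120) = 3720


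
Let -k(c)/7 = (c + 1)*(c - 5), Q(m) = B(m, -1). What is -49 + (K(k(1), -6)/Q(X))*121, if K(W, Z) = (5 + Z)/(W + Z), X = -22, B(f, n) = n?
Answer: -2329/50 ≈ -46.580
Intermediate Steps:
Q(m) = -1
k(c) = -7*(1 + c)*(-5 + c) (k(c) = -7*(c + 1)*(c - 5) = -7*(1 + c)*(-5 + c))
K(W, Z) = (5 + Z)/(W + Z)
-49 + (K(k(1), -6)/Q(X))*121 = -49 + (((5 - 6)/((35 - 7*1**2 + 28*1) - 6))/(-1))*121 = -49 + ((-1/((35 - 7*1 + 28) - 6))*(-1))*121 = -49 + ((-1/((35 - 7 + 28) - 6))*(-1))*121 = -49 + ((-1/(56 - 6))*(-1))*121 = -49 + ((-1/50)*(-1))*121 = -49 + (((1/50)*(-1))*(-1))*121 = -49 - 1/50*(-1)*121 = -49 + (1/50)*121 = -49 + 121/50 = -2329/50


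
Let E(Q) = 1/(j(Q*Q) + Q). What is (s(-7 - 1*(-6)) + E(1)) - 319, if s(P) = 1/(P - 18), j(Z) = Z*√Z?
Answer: -12105/38 ≈ -318.55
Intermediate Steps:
j(Z) = Z^(3/2)
E(Q) = 1/(Q + (Q²)^(3/2)) (E(Q) = 1/((Q*Q)^(3/2) + Q) = 1/((Q²)^(3/2) + Q) = 1/(Q + (Q²)^(3/2)))
s(P) = 1/(-18 + P)
(s(-7 - 1*(-6)) + E(1)) - 319 = (1/(-18 + (-7 - 1*(-6))) + 1/(1 + (1²)^(3/2))) - 319 = (1/(-18 + (-7 + 6)) + 1/(1 + 1^(3/2))) - 319 = (1/(-18 - 1) + 1/(1 + 1)) - 319 = (1/(-19) + 1/2) - 319 = (-1/19 + ½) - 319 = 17/38 - 319 = -12105/38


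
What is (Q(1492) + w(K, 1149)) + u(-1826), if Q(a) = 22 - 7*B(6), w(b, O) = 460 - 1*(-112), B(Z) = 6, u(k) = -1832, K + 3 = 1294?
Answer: -1280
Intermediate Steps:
K = 1291 (K = -3 + 1294 = 1291)
w(b, O) = 572 (w(b, O) = 460 + 112 = 572)
Q(a) = -20 (Q(a) = 22 - 7*6 = 22 - 42 = -20)
(Q(1492) + w(K, 1149)) + u(-1826) = (-20 + 572) - 1832 = 552 - 1832 = -1280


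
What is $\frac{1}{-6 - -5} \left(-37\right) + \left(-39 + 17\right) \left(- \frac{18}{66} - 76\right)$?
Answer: $1715$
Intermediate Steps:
$\frac{1}{-6 - -5} \left(-37\right) + \left(-39 + 17\right) \left(- \frac{18}{66} - 76\right) = \frac{1}{-6 + 5} \left(-37\right) - 22 \left(\left(-18\right) \frac{1}{66} - 76\right) = \frac{1}{-1} \left(-37\right) - 22 \left(- \frac{3}{11} - 76\right) = \left(-1\right) \left(-37\right) - -1678 = 37 + 1678 = 1715$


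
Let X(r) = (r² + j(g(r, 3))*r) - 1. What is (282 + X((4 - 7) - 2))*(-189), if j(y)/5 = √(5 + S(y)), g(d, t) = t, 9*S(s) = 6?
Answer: -57834 + 1575*√51 ≈ -46586.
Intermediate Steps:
S(s) = ⅔ (S(s) = (⅑)*6 = ⅔)
j(y) = 5*√51/3 (j(y) = 5*√(5 + ⅔) = 5*√(17/3) = 5*(√51/3) = 5*√51/3)
X(r) = -1 + r² + 5*r*√51/3 (X(r) = (r² + (5*√51/3)*r) - 1 = (r² + 5*r*√51/3) - 1 = -1 + r² + 5*r*√51/3)
(282 + X((4 - 7) - 2))*(-189) = (282 + (-1 + ((4 - 7) - 2)² + 5*((4 - 7) - 2)*√51/3))*(-189) = (282 + (-1 + (-3 - 2)² + 5*(-3 - 2)*√51/3))*(-189) = (282 + (-1 + (-5)² + (5/3)*(-5)*√51))*(-189) = (282 + (-1 + 25 - 25*√51/3))*(-189) = (282 + (24 - 25*√51/3))*(-189) = (306 - 25*√51/3)*(-189) = -57834 + 1575*√51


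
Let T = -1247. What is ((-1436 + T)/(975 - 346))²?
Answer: 7198489/395641 ≈ 18.194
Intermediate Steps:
((-1436 + T)/(975 - 346))² = ((-1436 - 1247)/(975 - 346))² = (-2683/629)² = 7198489/395641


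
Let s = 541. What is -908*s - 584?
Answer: -491812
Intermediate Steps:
-908*s - 584 = -908*541 - 584 = -491228 - 584 = -491812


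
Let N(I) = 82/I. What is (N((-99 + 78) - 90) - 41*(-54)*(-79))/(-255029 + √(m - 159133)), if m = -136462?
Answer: 1237824566198/1804862398599 + 4853662*I*√295595/1804862398599 ≈ 0.68583 + 0.0014621*I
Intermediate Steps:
(N((-99 + 78) - 90) - 41*(-54)*(-79))/(-255029 + √(m - 159133)) = (82/((-99 + 78) - 90) - 41*(-54)*(-79))/(-255029 + √(-136462 - 159133)) = (82/(-21 - 90) + 2214*(-79))/(-255029 + √(-295595)) = (82/(-111) - 174906)/(-255029 + I*√295595) = (82*(-1/111) - 174906)/(-255029 + I*√295595) = (-82/111 - 174906)/(-255029 + I*√295595) = -19414648/(111*(-255029 + I*√295595))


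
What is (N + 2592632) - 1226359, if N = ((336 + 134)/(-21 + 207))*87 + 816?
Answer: 42386574/31 ≈ 1.3673e+6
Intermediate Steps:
N = 32111/31 (N = (470/186)*87 + 816 = (470*(1/186))*87 + 816 = (235/93)*87 + 816 = 6815/31 + 816 = 32111/31 ≈ 1035.8)
(N + 2592632) - 1226359 = (32111/31 + 2592632) - 1226359 = 80403703/31 - 1226359 = 42386574/31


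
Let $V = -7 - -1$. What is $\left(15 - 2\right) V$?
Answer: $-78$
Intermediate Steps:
$V = -6$ ($V = -7 + 1 = -6$)
$\left(15 - 2\right) V = \left(15 - 2\right) \left(-6\right) = 13 \left(-6\right) = -78$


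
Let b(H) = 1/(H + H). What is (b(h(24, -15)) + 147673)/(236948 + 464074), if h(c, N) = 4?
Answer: 393795/1869392 ≈ 0.21065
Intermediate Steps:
b(H) = 1/(2*H)
(b(h(24, -15)) + 147673)/(236948 + 464074) = ((½)/4 + 147673)/(236948 + 464074) = ((½)*(¼) + 147673)/701022 = (⅛ + 147673)*(1/701022) = (1181385/8)*(1/701022) = 393795/1869392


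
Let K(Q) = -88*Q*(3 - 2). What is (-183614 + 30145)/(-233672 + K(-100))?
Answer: 153469/224872 ≈ 0.68247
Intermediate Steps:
K(Q) = -88*Q
(-183614 + 30145)/(-233672 + K(-100)) = (-183614 + 30145)/(-233672 - 88*(-100)) = -153469/(-233672 + 8800) = -153469/(-224872) = -153469*(-1/224872) = 153469/224872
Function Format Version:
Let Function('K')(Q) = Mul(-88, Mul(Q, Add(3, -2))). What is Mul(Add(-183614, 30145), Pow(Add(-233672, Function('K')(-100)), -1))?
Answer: Rational(153469, 224872) ≈ 0.68247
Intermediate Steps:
Function('K')(Q) = Mul(-88, Q) (Function('K')(Q) = Mul(-88, Mul(Q, 1)) = Mul(-88, Q))
Mul(Add(-183614, 30145), Pow(Add(-233672, Function('K')(-100)), -1)) = Mul(Add(-183614, 30145), Pow(Add(-233672, Mul(-88, -100)), -1)) = Mul(-153469, Pow(Add(-233672, 8800), -1)) = Mul(-153469, Pow(-224872, -1)) = Mul(-153469, Rational(-1, 224872)) = Rational(153469, 224872)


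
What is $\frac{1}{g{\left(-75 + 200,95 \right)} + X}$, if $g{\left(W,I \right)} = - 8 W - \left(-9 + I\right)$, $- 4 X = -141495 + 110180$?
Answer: $\frac{4}{26971} \approx 0.00014831$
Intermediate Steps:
$X = \frac{31315}{4}$ ($X = - \frac{-141495 + 110180}{4} = \left(- \frac{1}{4}\right) \left(-31315\right) = \frac{31315}{4} \approx 7828.8$)
$g{\left(W,I \right)} = 9 - I - 8 W$
$\frac{1}{g{\left(-75 + 200,95 \right)} + X} = \frac{1}{\left(9 - 95 - 8 \left(-75 + 200\right)\right) + \frac{31315}{4}} = \frac{1}{\left(9 - 95 - 1000\right) + \frac{31315}{4}} = \frac{1}{-1086 + \frac{31315}{4}} = \frac{1}{\frac{26971}{4}} = \frac{4}{26971}$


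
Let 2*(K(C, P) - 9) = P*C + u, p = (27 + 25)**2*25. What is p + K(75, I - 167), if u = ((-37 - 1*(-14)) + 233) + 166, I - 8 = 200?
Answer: 138669/2 ≈ 69335.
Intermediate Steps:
I = 208 (I = 8 + 200 = 208)
u = 376 (u = ((-37 + 14) + 233) + 166 = (-23 + 233) + 166 = 210 + 166 = 376)
p = 67600 (p = 52**2*25 = 2704*25 = 67600)
K(C, P) = 197 + C*P/2 (K(C, P) = 9 + (P*C + 376)/2 = 9 + (C*P + 376)/2 = 9 + (376 + C*P)/2 = 9 + (188 + C*P/2) = 197 + C*P/2)
p + K(75, I - 167) = 67600 + (197 + (1/2)*75*(208 - 167)) = 67600 + (197 + (1/2)*75*41) = 67600 + (197 + 3075/2) = 67600 + 3469/2 = 138669/2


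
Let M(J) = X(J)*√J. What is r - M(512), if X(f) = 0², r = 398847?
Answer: 398847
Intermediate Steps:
X(f) = 0
M(J) = 0 (M(J) = 0*√J = 0)
r - M(512) = 398847 - 1*0 = 398847 + 0 = 398847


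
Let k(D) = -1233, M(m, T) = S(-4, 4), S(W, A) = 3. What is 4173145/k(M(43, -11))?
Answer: -4173145/1233 ≈ -3384.5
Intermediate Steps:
M(m, T) = 3
4173145/k(M(43, -11)) = 4173145/(-1233) = 4173145*(-1/1233) = -4173145/1233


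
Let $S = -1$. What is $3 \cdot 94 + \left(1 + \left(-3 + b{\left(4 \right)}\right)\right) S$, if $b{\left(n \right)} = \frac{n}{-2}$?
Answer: $286$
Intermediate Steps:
$b{\left(n \right)} = - \frac{n}{2}$ ($b{\left(n \right)} = n \left(- \frac{1}{2}\right) = - \frac{n}{2}$)
$3 \cdot 94 + \left(1 + \left(-3 + b{\left(4 \right)}\right)\right) S = 3 \cdot 94 + \left(1 - 5\right) \left(-1\right) = 282 + \left(1 - 5\right) \left(-1\right) = 282 - -4 = 282 + 4 = 286$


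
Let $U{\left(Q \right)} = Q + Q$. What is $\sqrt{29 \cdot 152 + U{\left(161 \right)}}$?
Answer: $\sqrt{4730} \approx 68.775$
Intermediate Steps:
$U{\left(Q \right)} = 2 Q$
$\sqrt{29 \cdot 152 + U{\left(161 \right)}} = \sqrt{29 \cdot 152 + 2 \cdot 161} = \sqrt{4408 + 322} = \sqrt{4730}$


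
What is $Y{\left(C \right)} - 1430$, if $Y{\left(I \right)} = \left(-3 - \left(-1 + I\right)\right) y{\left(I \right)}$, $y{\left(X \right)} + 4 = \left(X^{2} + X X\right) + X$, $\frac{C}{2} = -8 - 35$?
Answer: $1233538$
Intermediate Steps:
$C = -86$ ($C = 2 \left(-8 - 35\right) = 2 \left(-43\right) = -86$)
$y{\left(X \right)} = -4 + X + 2 X^{2}$ ($y{\left(X \right)} = -4 + \left(\left(X^{2} + X X\right) + X\right) = -4 + \left(\left(X^{2} + X^{2}\right) + X\right) = -4 + \left(2 X^{2} + X\right) = -4 + \left(X + 2 X^{2}\right) = -4 + X + 2 X^{2}$)
$Y{\left(I \right)} = \left(-2 - I\right) \left(-4 + I + 2 I^{2}\right)$ ($Y{\left(I \right)} = \left(-3 - \left(-1 + I\right)\right) \left(-4 + I + 2 I^{2}\right) = \left(-2 - I\right) \left(-4 + I + 2 I^{2}\right)$)
$Y{\left(C \right)} - 1430 = - \left(2 - 86\right) \left(-4 - 86 + 2 \left(-86\right)^{2}\right) - 1430 = \left(-1\right) \left(-84\right) \left(-4 - 86 + 2 \cdot 7396\right) - 1430 = \left(-1\right) \left(-84\right) \left(-4 - 86 + 14792\right) - 1430 = \left(-1\right) \left(-84\right) 14702 - 1430 = 1234968 - 1430 = 1233538$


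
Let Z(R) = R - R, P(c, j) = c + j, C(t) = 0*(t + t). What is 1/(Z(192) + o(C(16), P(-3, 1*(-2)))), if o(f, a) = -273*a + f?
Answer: 1/1365 ≈ 0.00073260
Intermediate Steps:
C(t) = 0 (C(t) = 0*(2*t) = 0)
o(f, a) = f - 273*a
Z(R) = 0
1/(Z(192) + o(C(16), P(-3, 1*(-2)))) = 1/(0 + (0 - 273*(-3 + 1*(-2)))) = 1/(0 + (0 - 273*(-3 - 2))) = 1/(0 + (0 - 273*(-5))) = 1/(0 + (0 + 1365)) = 1/(0 + 1365) = 1/1365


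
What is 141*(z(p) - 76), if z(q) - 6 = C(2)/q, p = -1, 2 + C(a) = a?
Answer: -9870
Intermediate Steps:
C(a) = -2 + a
z(q) = 6 (z(q) = 6 + (-2 + 2)/q = 6 + 0/q = 6 + 0 = 6)
141*(z(p) - 76) = 141*(6 - 76) = 141*(-70) = -9870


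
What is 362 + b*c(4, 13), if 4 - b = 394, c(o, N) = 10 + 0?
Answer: -3538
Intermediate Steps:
c(o, N) = 10
b = -390 (b = 4 - 1*394 = 4 - 394 = -390)
362 + b*c(4, 13) = 362 - 390*10 = 362 - 3900 = -3538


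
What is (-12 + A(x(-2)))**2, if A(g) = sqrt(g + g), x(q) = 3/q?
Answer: (12 - I*sqrt(3))**2 ≈ 141.0 - 41.569*I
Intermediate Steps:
A(g) = sqrt(2)*sqrt(g) (A(g) = sqrt(2*g) = sqrt(2)*sqrt(g))
(-12 + A(x(-2)))**2 = (-12 + sqrt(2)*sqrt(3/(-2)))**2 = (-12 + sqrt(2)*sqrt(3*(-1/2)))**2 = (-12 + sqrt(2)*sqrt(-3/2))**2 = (-12 + sqrt(2)*(I*sqrt(6)/2))**2 = (-12 + I*sqrt(3))**2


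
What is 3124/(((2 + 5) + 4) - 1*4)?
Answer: 3124/7 ≈ 446.29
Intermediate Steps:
3124/(((2 + 5) + 4) - 1*4) = 3124/((7 + 4) - 4) = 3124/(11 - 4) = 3124/7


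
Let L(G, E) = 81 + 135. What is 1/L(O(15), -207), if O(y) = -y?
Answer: 1/216 ≈ 0.0046296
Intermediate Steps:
L(G, E) = 216
1/L(O(15), -207) = 1/216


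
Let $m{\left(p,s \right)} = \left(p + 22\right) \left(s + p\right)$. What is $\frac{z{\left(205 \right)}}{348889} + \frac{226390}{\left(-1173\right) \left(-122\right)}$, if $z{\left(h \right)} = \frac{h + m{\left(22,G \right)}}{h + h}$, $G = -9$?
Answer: $\frac{16191976642231}{10235262392970} \approx 1.582$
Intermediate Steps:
$m{\left(p,s \right)} = \left(22 + p\right) \left(p + s\right)$
$z{\left(h \right)} = \frac{572 + h}{2 h}$ ($z{\left(h \right)} = \frac{h + \left(22^{2} + 22 \cdot 22 + 22 \left(-9\right) + 22 \left(-9\right)\right)}{h + h} = \frac{h + \left(484 + 484 - 198 - 198\right)}{2 h} = \left(h + 572\right) \frac{1}{2 h} = \left(572 + h\right) \frac{1}{2 h} = \frac{572 + h}{2 h}$)
$\frac{z{\left(205 \right)}}{348889} + \frac{226390}{\left(-1173\right) \left(-122\right)} = \frac{\frac{1}{2} \cdot \frac{1}{205} \left(572 + 205\right)}{348889} + \frac{226390}{\left(-1173\right) \left(-122\right)} = \frac{1}{2} \cdot \frac{1}{205} \cdot 777 \cdot \frac{1}{348889} + \frac{226390}{143106} = \frac{777}{410} \cdot \frac{1}{348889} + 226390 \cdot \frac{1}{143106} = \frac{777}{143044490} + \frac{113195}{71553} = \frac{16191976642231}{10235262392970}$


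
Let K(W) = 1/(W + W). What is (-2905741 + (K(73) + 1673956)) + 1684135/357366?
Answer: -16067168298046/13043859 ≈ -1.2318e+6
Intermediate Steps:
K(W) = 1/(2*W)
(-2905741 + (K(73) + 1673956)) + 1684135/357366 = (-2905741 + ((½)/73 + 1673956)) + 1684135/357366 = (-2905741 + ((½)*(1/73) + 1673956)) + 1684135*(1/357366) = (-2905741 + (1/146 + 1673956)) + 1684135/357366 = (-2905741 + 244397577/146) + 1684135/357366 = -179840609/146 + 1684135/357366 = -16067168298046/13043859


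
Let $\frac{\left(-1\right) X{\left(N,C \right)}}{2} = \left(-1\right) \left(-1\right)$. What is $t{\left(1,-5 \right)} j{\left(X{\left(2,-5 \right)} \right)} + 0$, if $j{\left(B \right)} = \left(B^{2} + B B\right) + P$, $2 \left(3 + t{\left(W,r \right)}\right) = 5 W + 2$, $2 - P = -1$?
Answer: $\frac{11}{2} \approx 5.5$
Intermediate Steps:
$P = 3$ ($P = 2 - -1 = 2 + 1 = 3$)
$t{\left(W,r \right)} = -2 + \frac{5 W}{2}$ ($t{\left(W,r \right)} = -3 + \frac{5 W + 2}{2} = -3 + \frac{2 + 5 W}{2} = -3 + \left(1 + \frac{5 W}{2}\right) = -2 + \frac{5 W}{2}$)
$X{\left(N,C \right)} = -2$ ($X{\left(N,C \right)} = - 2 \left(\left(-1\right) \left(-1\right)\right) = \left(-2\right) 1 = -2$)
$j{\left(B \right)} = 3 + 2 B^{2}$ ($j{\left(B \right)} = \left(B^{2} + B B\right) + 3 = \left(B^{2} + B^{2}\right) + 3 = 2 B^{2} + 3 = 3 + 2 B^{2}$)
$t{\left(1,-5 \right)} j{\left(X{\left(2,-5 \right)} \right)} + 0 = \left(-2 + \frac{5}{2} \cdot 1\right) \left(3 + 2 \left(-2\right)^{2}\right) + 0 = \left(-2 + \frac{5}{2}\right) \left(3 + 2 \cdot 4\right) + 0 = \frac{3 + 8}{2} + 0 = \frac{1}{2} \cdot 11 + 0 = \frac{11}{2} + 0 = \frac{11}{2}$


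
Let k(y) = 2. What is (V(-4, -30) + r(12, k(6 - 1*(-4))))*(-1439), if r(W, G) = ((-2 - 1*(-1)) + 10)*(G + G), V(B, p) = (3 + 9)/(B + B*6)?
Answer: -358311/7 ≈ -51187.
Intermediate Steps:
V(B, p) = 12/(7*B) (V(B, p) = 12/(B + 6*B) = 12/((7*B)) = 12*(1/(7*B)) = 12/(7*B))
r(W, G) = 18*G (r(W, G) = ((-2 + 1) + 10)*(2*G) = (-1 + 10)*(2*G) = 9*(2*G) = 18*G)
(V(-4, -30) + r(12, k(6 - 1*(-4))))*(-1439) = ((12/7)/(-4) + 18*2)*(-1439) = ((12/7)*(-¼) + 36)*(-1439) = (-3/7 + 36)*(-1439) = (249/7)*(-1439) = -358311/7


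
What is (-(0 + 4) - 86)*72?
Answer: -6480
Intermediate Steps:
(-(0 + 4) - 86)*72 = (-1*4 - 86)*72 = (-4 - 86)*72 = -90*72 = -6480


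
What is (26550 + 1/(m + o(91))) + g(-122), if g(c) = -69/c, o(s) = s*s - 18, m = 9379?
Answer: 14286354905/538081 ≈ 26551.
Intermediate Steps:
o(s) = -18 + s² (o(s) = s² - 18 = -18 + s²)
(26550 + 1/(m + o(91))) + g(-122) = (26550 + 1/(9379 + (-18 + 91²))) - 69/(-122) = (26550 + 1/(9379 + (-18 + 8281))) - 69*(-1/122) = (26550 + 1/(9379 + 8263)) + 69/122 = (26550 + 1/17642) + 69/122 = 468395101/17642 + 69/122 = 14286354905/538081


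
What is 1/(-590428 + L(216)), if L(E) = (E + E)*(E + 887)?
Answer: -1/113932 ≈ -8.7772e-6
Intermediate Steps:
L(E) = 2*E*(887 + E) (L(E) = (2*E)*(887 + E) = 2*E*(887 + E))
1/(-590428 + L(216)) = 1/(-590428 + 2*216*(887 + 216)) = 1/(-590428 + 2*216*1103) = 1/(-590428 + 476496) = 1/(-113932) = -1/113932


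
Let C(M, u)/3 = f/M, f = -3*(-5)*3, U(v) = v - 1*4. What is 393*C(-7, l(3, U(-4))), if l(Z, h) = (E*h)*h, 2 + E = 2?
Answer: -53055/7 ≈ -7579.3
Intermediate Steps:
U(v) = -4 + v (U(v) = v - 4 = -4 + v)
E = 0 (E = -2 + 2 = 0)
f = 45 (f = 15*3 = 45)
l(Z, h) = 0 (l(Z, h) = (0*h)*h = 0*h = 0)
C(M, u) = 135/M (C(M, u) = 3*(45/M) = 135/M)
393*C(-7, l(3, U(-4))) = 393*(135/(-7)) = 393*(135*(-1/7)) = 393*(-135/7) = -53055/7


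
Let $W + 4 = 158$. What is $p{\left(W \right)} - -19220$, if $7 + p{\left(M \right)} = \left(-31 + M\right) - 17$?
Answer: $19319$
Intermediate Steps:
$W = 154$ ($W = -4 + 158 = 154$)
$p{\left(M \right)} = -55 + M$ ($p{\left(M \right)} = -7 + \left(\left(-31 + M\right) - 17\right) = -7 + \left(-48 + M\right) = -55 + M$)
$p{\left(W \right)} - -19220 = \left(-55 + 154\right) - -19220 = 99 + 19220 = 19319$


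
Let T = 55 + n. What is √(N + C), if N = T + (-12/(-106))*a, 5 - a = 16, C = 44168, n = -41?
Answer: 2*√31025935/53 ≈ 210.19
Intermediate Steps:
T = 14 (T = 55 - 41 = 14)
a = -11 (a = 5 - 1*16 = 5 - 16 = -11)
N = 676/53 (N = 14 - 12/(-106)*(-11) = 14 - 12*(-1/106)*(-11) = 14 + (6/53)*(-11) = 14 - 66/53 = 676/53 ≈ 12.755)
√(N + C) = √(676/53 + 44168) = √(2341580/53) = 2*√31025935/53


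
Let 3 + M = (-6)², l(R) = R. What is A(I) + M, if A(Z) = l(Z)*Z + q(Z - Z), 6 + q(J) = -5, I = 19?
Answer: 383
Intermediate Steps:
q(J) = -11 (q(J) = -6 - 5 = -11)
M = 33 (M = -3 + (-6)² = -3 + 36 = 33)
A(Z) = -11 + Z² (A(Z) = Z*Z - 11 = Z² - 11 = -11 + Z²)
A(I) + M = (-11 + 19²) + 33 = (-11 + 361) + 33 = 350 + 33 = 383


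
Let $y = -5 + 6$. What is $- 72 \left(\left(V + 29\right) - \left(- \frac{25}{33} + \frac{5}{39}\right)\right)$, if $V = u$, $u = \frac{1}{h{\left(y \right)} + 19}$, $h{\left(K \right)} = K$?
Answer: $- \frac{1527894}{715} \approx -2136.9$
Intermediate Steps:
$y = 1$
$u = \frac{1}{20}$ ($u = \frac{1}{1 + 19} = \frac{1}{20} \approx 0.05$)
$V = \frac{1}{20} \approx 0.05$
$- 72 \left(\left(V + 29\right) - \left(- \frac{25}{33} + \frac{5}{39}\right)\right) = - 72 \left(\left(\frac{1}{20} + 29\right) - \left(- \frac{25}{33} + \frac{5}{39}\right)\right) = - 72 \left(\frac{581}{20} - - \frac{90}{143}\right) = - 72 \left(\frac{581}{20} + \left(- \frac{5}{39} + \frac{25}{33}\right)\right) = - 72 \left(\frac{581}{20} + \frac{90}{143}\right) = \left(-72\right) \frac{84883}{2860} = - \frac{1527894}{715}$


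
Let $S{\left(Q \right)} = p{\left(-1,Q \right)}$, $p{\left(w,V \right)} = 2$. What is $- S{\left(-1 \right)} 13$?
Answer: $-26$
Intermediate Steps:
$S{\left(Q \right)} = 2$
$- S{\left(-1 \right)} 13 = \left(-1\right) 2 \cdot 13 = \left(-2\right) 13 = -26$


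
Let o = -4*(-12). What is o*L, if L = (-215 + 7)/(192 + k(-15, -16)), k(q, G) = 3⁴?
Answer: -256/7 ≈ -36.571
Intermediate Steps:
k(q, G) = 81
L = -16/21 (L = (-215 + 7)/(192 + 81) = -208/273 = -208*1/273 = -16/21 ≈ -0.76190)
o = 48
o*L = 48*(-16/21) = -256/7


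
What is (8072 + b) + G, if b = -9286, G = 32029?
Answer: 30815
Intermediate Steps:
(8072 + b) + G = (8072 - 9286) + 32029 = -1214 + 32029 = 30815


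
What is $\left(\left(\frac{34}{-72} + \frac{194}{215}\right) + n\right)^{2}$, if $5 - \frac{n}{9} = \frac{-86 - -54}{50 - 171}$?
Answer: $\frac{1625540237004121}{877107171600} \approx 1853.3$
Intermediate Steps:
$n = \frac{5157}{121}$ ($n = 45 - 9 \frac{-86 - -54}{50 - 171} = 45 - 9 \frac{-86 + \left(-33 + 87\right)}{-121} = 45 - 9 \left(-86 + 54\right) \left(- \frac{1}{121}\right) = 45 - 9 \left(\left(-32\right) \left(- \frac{1}{121}\right)\right) = 45 - \frac{288}{121} = \frac{5157}{121} \approx 42.62$)
$\left(\left(\frac{34}{-72} + \frac{194}{215}\right) + n\right)^{2} = \left(\left(\frac{34}{-72} + \frac{194}{215}\right) + \frac{5157}{121}\right)^{2} = \left(\left(34 \left(- \frac{1}{72}\right) + 194 \cdot \frac{1}{215}\right) + \frac{5157}{121}\right)^{2} = \left(\left(- \frac{17}{36} + \frac{194}{215}\right) + \frac{5157}{121}\right)^{2} = \left(\frac{3329}{7740} + \frac{5157}{121}\right)^{2} = \left(\frac{40317989}{936540}\right)^{2} = \frac{1625540237004121}{877107171600}$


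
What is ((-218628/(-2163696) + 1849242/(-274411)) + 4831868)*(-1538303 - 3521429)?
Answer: -302411637753484890524581/12369624647 ≈ -2.4448e+13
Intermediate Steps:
((-218628/(-2163696) + 1849242/(-274411)) + 4831868)*(-1538303 - 3521429) = ((-218628*(-1/2163696) + 1849242*(-1/274411)) + 4831868)*(-5059732) = ((18219/180308 - 1849242/274411) + 4831868)*(-5059732) = (-328433632527/49478498588 + 4831868)*(-5059732) = (239073245581769857/49478498588)*(-5059732) = -302411637753484890524581/12369624647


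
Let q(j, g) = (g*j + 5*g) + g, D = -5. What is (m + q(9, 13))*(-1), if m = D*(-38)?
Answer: -385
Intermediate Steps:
q(j, g) = 6*g + g*j (q(j, g) = (5*g + g*j) + g = 6*g + g*j)
m = 190 (m = -5*(-38) = 190)
(m + q(9, 13))*(-1) = (190 + 13*(6 + 9))*(-1) = (190 + 13*15)*(-1) = (190 + 195)*(-1) = 385*(-1) = -385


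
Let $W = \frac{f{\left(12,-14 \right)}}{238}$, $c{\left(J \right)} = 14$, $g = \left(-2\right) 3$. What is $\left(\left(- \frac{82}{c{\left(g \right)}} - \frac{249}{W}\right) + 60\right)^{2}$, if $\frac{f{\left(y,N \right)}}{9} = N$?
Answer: $\frac{121308196}{441} \approx 2.7508 \cdot 10^{5}$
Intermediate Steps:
$f{\left(y,N \right)} = 9 N$
$g = -6$
$W = - \frac{9}{17}$ ($W = \frac{9 \left(-14\right)}{238} = \left(-126\right) \frac{1}{238} = - \frac{9}{17} \approx -0.52941$)
$\left(\left(- \frac{82}{c{\left(g \right)}} - \frac{249}{W}\right) + 60\right)^{2} = \left(\left(- \frac{82}{14} - \frac{249}{- \frac{9}{17}}\right) + 60\right)^{2} = \left(\left(\left(-82\right) \frac{1}{14} - - \frac{1411}{3}\right) + 60\right)^{2} = \left(\left(- \frac{41}{7} + \frac{1411}{3}\right) + 60\right)^{2} = \left(\frac{9754}{21} + 60\right)^{2} = \left(\frac{11014}{21}\right)^{2} = \frac{121308196}{441}$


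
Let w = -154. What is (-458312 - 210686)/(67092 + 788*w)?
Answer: 334499/27130 ≈ 12.329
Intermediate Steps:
(-458312 - 210686)/(67092 + 788*w) = (-458312 - 210686)/(67092 + 788*(-154)) = -668998/(67092 - 121352) = -668998/(-54260) = -668998*(-1/54260) = 334499/27130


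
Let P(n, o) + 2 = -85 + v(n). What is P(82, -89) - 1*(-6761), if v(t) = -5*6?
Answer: 6644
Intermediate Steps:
v(t) = -30
P(n, o) = -117 (P(n, o) = -2 + (-85 - 30) = -2 - 115 = -117)
P(82, -89) - 1*(-6761) = -117 - 1*(-6761) = -117 + 6761 = 6644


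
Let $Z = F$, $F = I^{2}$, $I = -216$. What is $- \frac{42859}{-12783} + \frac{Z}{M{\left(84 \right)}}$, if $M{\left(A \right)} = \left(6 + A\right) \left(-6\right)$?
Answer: $- \frac{5307961}{63915} \approx -83.047$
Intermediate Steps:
$M{\left(A \right)} = -36 - 6 A$
$F = 46656$ ($F = \left(-216\right)^{2} = 46656$)
$Z = 46656$
$- \frac{42859}{-12783} + \frac{Z}{M{\left(84 \right)}} = - \frac{42859}{-12783} + \frac{46656}{-36 - 504} = \left(-42859\right) \left(- \frac{1}{12783}\right) + \frac{46656}{-36 - 504} = \frac{42859}{12783} + \frac{46656}{-540} = \frac{42859}{12783} + 46656 \left(- \frac{1}{540}\right) = \frac{42859}{12783} - \frac{432}{5} = - \frac{5307961}{63915}$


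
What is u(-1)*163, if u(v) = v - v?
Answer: 0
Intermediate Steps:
u(v) = 0
u(-1)*163 = 0*163 = 0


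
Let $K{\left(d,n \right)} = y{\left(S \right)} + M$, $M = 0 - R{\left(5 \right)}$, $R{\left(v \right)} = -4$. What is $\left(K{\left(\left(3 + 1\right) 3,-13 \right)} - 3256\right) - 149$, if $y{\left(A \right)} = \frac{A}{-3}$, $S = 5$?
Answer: $- \frac{10208}{3} \approx -3402.7$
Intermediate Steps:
$M = 4$ ($M = 0 - -4 = 0 + 4 = 4$)
$y{\left(A \right)} = - \frac{A}{3}$ ($y{\left(A \right)} = A \left(- \frac{1}{3}\right) = - \frac{A}{3}$)
$K{\left(d,n \right)} = \frac{7}{3}$ ($K{\left(d,n \right)} = \left(- \frac{1}{3}\right) 5 + 4 = - \frac{5}{3} + 4 = \frac{7}{3}$)
$\left(K{\left(\left(3 + 1\right) 3,-13 \right)} - 3256\right) - 149 = \left(\frac{7}{3} - 3256\right) - 149 = - \frac{9761}{3} - 149 = - \frac{10208}{3}$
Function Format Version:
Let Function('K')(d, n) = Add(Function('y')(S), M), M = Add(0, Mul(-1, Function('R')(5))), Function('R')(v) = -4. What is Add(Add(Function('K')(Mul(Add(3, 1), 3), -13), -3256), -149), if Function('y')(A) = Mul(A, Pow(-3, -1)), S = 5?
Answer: Rational(-10208, 3) ≈ -3402.7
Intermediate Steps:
M = 4 (M = Add(0, Mul(-1, -4)) = Add(0, 4) = 4)
Function('y')(A) = Mul(Rational(-1, 3), A) (Function('y')(A) = Mul(A, Rational(-1, 3)) = Mul(Rational(-1, 3), A))
Function('K')(d, n) = Rational(7, 3) (Function('K')(d, n) = Add(Mul(Rational(-1, 3), 5), 4) = Add(Rational(-5, 3), 4) = Rational(7, 3))
Add(Add(Function('K')(Mul(Add(3, 1), 3), -13), -3256), -149) = Add(Add(Rational(7, 3), -3256), -149) = Add(Rational(-9761, 3), -149) = Rational(-10208, 3)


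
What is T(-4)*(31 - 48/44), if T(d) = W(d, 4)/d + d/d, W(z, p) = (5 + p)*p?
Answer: -2632/11 ≈ -239.27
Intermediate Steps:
W(z, p) = p*(5 + p)
T(d) = 1 + 36/d (T(d) = (4*(5 + 4))/d + d/d = (4*9)/d + 1 = 36/d + 1 = 1 + 36/d)
T(-4)*(31 - 48/44) = ((36 - 4)/(-4))*(31 - 48/44) = (-¼*32)*(31 - 48*1/44) = -8*(31 - 12/11) = -8*329/11 = -2632/11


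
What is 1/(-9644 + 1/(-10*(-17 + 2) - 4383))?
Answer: -4233/40823053 ≈ -0.00010369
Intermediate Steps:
1/(-9644 + 1/(-10*(-17 + 2) - 4383)) = 1/(-9644 + 1/(-10*(-15) - 4383)) = 1/(-9644 + 1/(150 - 4383)) = 1/(-9644 + 1/(-4233)) = 1/(-9644 - 1/4233) = 1/(-40823053/4233) = -4233/40823053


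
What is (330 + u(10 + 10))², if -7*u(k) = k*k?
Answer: 3648100/49 ≈ 74451.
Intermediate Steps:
u(k) = -k²/7 (u(k) = -k*k/7 = -k²/7)
(330 + u(10 + 10))² = (330 - (10 + 10)²/7)² = (330 - ⅐*20²)² = (330 - ⅐*400)² = (330 - 400/7)² = (1910/7)² = 3648100/49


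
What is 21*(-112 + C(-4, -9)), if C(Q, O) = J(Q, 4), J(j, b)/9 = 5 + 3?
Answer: -840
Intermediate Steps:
J(j, b) = 72 (J(j, b) = 9*(5 + 3) = 9*8 = 72)
C(Q, O) = 72
21*(-112 + C(-4, -9)) = 21*(-112 + 72) = 21*(-40) = -840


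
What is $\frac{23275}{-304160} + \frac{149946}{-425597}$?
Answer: $- \frac{11102669107}{25889916704} \approx -0.42884$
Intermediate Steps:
$\frac{23275}{-304160} + \frac{149946}{-425597} = 23275 \left(- \frac{1}{304160}\right) + 149946 \left(- \frac{1}{425597}\right) = - \frac{4655}{60832} - \frac{149946}{425597} = - \frac{11102669107}{25889916704}$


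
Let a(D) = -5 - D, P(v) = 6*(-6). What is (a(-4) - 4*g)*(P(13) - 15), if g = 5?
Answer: 1071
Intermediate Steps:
P(v) = -36
(a(-4) - 4*g)*(P(13) - 15) = ((-5 - 1*(-4)) - 4*5)*(-36 - 15) = ((-5 + 4) - 20)*(-51) = (-1 - 20)*(-51) = -21*(-51) = 1071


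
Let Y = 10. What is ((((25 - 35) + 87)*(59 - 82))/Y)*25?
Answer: -8855/2 ≈ -4427.5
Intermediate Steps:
((((25 - 35) + 87)*(59 - 82))/Y)*25 = ((((25 - 35) + 87)*(59 - 82))/10)*25 = (((-10 + 87)*(-23))*(1/10))*25 = ((77*(-23))*(1/10))*25 = -1771*1/10*25 = -1771/10*25 = -8855/2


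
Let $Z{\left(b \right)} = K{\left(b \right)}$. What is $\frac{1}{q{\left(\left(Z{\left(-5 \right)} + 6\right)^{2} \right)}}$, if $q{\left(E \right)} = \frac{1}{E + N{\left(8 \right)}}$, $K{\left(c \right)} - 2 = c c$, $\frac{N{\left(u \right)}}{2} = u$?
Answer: $1105$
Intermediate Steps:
$N{\left(u \right)} = 2 u$
$K{\left(c \right)} = 2 + c^{2}$ ($K{\left(c \right)} = 2 + c c = 2 + c^{2}$)
$Z{\left(b \right)} = 2 + b^{2}$
$q{\left(E \right)} = \frac{1}{16 + E}$ ($q{\left(E \right)} = \frac{1}{E + 2 \cdot 8} = \frac{1}{E + 16} = \frac{1}{16 + E}$)
$\frac{1}{q{\left(\left(Z{\left(-5 \right)} + 6\right)^{2} \right)}} = \frac{1}{\frac{1}{16 + \left(\left(2 + \left(-5\right)^{2}\right) + 6\right)^{2}}} = \frac{1}{\frac{1}{16 + \left(\left(2 + 25\right) + 6\right)^{2}}} = \frac{1}{\frac{1}{16 + \left(27 + 6\right)^{2}}} = \frac{1}{\frac{1}{16 + 33^{2}}} = \frac{1}{\frac{1}{16 + 1089}} = \frac{1}{\frac{1}{1105}} = 1105$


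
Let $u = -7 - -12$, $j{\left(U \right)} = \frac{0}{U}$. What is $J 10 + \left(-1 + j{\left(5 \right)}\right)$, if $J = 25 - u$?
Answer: $199$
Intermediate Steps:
$j{\left(U \right)} = 0$
$u = 5$ ($u = -7 + 12 = 5$)
$J = 20$ ($J = 25 - 5 = 20$)
$J 10 + \left(-1 + j{\left(5 \right)}\right) = 20 \cdot 10 + \left(-1 + 0\right) = 200 - 1 = 199$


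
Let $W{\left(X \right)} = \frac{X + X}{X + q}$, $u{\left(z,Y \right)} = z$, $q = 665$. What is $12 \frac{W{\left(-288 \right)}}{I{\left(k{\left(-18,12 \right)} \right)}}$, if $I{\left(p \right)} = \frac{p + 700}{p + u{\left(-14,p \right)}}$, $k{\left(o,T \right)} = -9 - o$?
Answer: $\frac{34560}{267293} \approx 0.1293$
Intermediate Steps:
$I{\left(p \right)} = \frac{700 + p}{-14 + p}$ ($I{\left(p \right)} = \frac{p + 700}{p - 14} = \frac{700 + p}{-14 + p}$)
$W{\left(X \right)} = \frac{2 X}{665 + X}$ ($W{\left(X \right)} = \frac{X + X}{X + 665} = \frac{2 X}{665 + X}$)
$12 \frac{W{\left(-288 \right)}}{I{\left(k{\left(-18,12 \right)} \right)}} = 12 \frac{2 \left(-288\right) \frac{1}{665 - 288}}{\frac{1}{-14 - -9} \left(700 - -9\right)} = 12 \frac{2 \left(-288\right) \frac{1}{377}}{\frac{1}{-14 + \left(-9 + 18\right)} \left(700 + \left(-9 + 18\right)\right)} = 12 \frac{2 \left(-288\right) \frac{1}{377}}{\frac{1}{-14 + 9} \left(700 + 9\right)} = 12 \left(- \frac{576}{377 \frac{1}{-5} \cdot 709}\right) = 12 \left(- \frac{576}{377 \left(\left(- \frac{1}{5}\right) 709\right)}\right) = 12 \left(- \frac{576}{377 \left(- \frac{709}{5}\right)}\right) = 12 \left(\left(- \frac{576}{377}\right) \left(- \frac{5}{709}\right)\right) = 12 \cdot \frac{2880}{267293} = \frac{34560}{267293}$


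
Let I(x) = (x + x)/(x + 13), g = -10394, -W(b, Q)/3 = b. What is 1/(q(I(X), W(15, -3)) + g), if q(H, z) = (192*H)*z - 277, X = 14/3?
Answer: -53/807483 ≈ -6.5636e-5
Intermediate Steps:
W(b, Q) = -3*b
X = 14/3 (X = 14*(⅓) = 14/3 ≈ 4.6667)
I(x) = 2*x/(13 + x) (I(x) = (2*x)/(13 + x) = 2*x/(13 + x))
q(H, z) = -277 + 192*H*z (q(H, z) = 192*H*z - 277 = -277 + 192*H*z)
1/(q(I(X), W(15, -3)) + g) = 1/((-277 + 192*(2*(14/3)/(13 + 14/3))*(-3*15)) - 10394) = 1/((-277 + 192*(2*(14/3)/(53/3))*(-45)) - 10394) = 1/((-277 + 192*(2*(14/3)*(3/53))*(-45)) - 10394) = 1/((-277 + 192*(28/53)*(-45)) - 10394) = 1/((-277 - 241920/53) - 10394) = 1/(-256601/53 - 10394) = 1/(-807483/53) = -53/807483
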